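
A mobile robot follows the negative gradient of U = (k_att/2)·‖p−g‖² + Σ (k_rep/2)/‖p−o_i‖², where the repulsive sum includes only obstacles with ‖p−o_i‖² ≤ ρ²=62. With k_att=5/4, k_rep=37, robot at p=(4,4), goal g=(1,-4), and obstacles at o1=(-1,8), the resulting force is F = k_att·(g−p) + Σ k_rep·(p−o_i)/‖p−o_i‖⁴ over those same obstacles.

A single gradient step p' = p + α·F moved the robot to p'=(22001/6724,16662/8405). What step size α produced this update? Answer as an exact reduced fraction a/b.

α = 1/5

F_att = 5/4·(g−p) = 5/4·(-3,-8) = (-3.7500,-10.0000)
o1: d²=41 ≤ ρ²=62; F_rep = 37·(5,-4)/41² = (0.1101,-0.0880)
F = F_att + ΣF_rep = (-3.6399,-10.0880)
Δp = p'−p = (-0.7280,-2.0176); α = Δx/Fx = (-4895/6724) / (-24475/6724) = 1/5
check: Δy/Fy = (-16958/8405) / (-16958/1681) = 1/5 ✓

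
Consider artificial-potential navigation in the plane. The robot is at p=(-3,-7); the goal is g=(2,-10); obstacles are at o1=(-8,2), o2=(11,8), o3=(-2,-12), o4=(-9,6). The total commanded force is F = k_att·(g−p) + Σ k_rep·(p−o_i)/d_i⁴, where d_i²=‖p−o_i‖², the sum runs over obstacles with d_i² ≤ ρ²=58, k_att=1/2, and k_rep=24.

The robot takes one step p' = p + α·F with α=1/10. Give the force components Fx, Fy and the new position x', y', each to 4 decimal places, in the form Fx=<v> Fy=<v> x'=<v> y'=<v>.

F_att = 1/2·(g−p) = 1/2·(5,-3) = (2.5000,-1.5000)
o1: d²=106 > ρ²=58 → inactive
o2: d²=421 > ρ²=58 → inactive
o3: d²=26 ≤ ρ²=58; F_rep = 24·(-1,5)/26² = (-0.0355,0.1775)
o4: d²=205 > ρ²=58 → inactive
F = F_att + ΣF_rep = (2.4645,-1.3225)
p' = p + 1/10·F = (-2.7536,-7.1322)

Fx=2.4645 Fy=-1.3225 x'=-2.7536 y'=-7.1322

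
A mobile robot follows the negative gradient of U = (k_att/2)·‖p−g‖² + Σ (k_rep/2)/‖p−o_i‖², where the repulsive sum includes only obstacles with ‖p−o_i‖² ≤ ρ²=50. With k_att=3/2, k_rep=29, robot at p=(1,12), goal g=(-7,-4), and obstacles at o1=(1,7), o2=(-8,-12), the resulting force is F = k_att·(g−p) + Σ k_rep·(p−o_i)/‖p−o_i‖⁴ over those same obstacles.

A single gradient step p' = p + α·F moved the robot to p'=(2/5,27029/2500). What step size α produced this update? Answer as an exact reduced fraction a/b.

α = 1/20

F_att = 3/2·(g−p) = 3/2·(-8,-16) = (-12.0000,-24.0000)
o1: d²=25 ≤ ρ²=50; F_rep = 29·(0,5)/25² = (0.0000,0.2320)
o2: d²=657 > ρ²=50 → inactive
F = F_att + ΣF_rep = (-12.0000,-23.7680)
Δp = p'−p = (-0.6000,-1.1884); α = Δx/Fx = (-3/5) / (-12) = 1/20
check: Δy/Fy = (-2971/2500) / (-2971/125) = 1/20 ✓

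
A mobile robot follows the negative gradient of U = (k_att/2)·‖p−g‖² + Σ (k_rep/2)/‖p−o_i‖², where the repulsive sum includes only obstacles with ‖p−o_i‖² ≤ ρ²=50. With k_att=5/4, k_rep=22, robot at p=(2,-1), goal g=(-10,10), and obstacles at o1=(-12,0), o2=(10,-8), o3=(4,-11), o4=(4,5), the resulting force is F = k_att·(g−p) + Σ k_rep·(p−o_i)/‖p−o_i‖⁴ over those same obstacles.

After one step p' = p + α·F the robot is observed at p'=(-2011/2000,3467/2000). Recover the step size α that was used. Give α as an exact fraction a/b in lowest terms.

F_att = 5/4·(g−p) = 5/4·(-12,11) = (-15.0000,13.7500)
o1: d²=197 > ρ²=50 → inactive
o2: d²=113 > ρ²=50 → inactive
o3: d²=104 > ρ²=50 → inactive
o4: d²=40 ≤ ρ²=50; F_rep = 22·(-2,-6)/40² = (-0.0275,-0.0825)
F = F_att + ΣF_rep = (-15.0275,13.6675)
Δp = p'−p = (-3.0055,2.7335); α = Δx/Fx = (-6011/2000) / (-6011/400) = 1/5
check: Δy/Fy = (5467/2000) / (5467/400) = 1/5 ✓

α = 1/5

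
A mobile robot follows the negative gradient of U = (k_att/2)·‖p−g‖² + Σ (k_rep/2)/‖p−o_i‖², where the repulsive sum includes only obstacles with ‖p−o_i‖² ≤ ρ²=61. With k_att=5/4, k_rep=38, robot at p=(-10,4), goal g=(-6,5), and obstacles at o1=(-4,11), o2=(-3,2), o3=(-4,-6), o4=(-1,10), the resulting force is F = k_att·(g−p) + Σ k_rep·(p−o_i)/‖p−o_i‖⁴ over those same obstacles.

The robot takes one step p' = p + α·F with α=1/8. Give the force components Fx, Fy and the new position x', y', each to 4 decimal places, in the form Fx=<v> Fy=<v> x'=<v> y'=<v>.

Fx=4.9053 Fy=1.2771 x'=-9.3868 y'=4.1596

F_att = 5/4·(g−p) = 5/4·(4,1) = (5.0000,1.2500)
o1: d²=85 > ρ²=61 → inactive
o2: d²=53 ≤ ρ²=61; F_rep = 38·(-7,2)/53² = (-0.0947,0.0271)
o3: d²=136 > ρ²=61 → inactive
o4: d²=117 > ρ²=61 → inactive
F = F_att + ΣF_rep = (4.9053,1.2771)
p' = p + 1/8·F = (-9.3868,4.1596)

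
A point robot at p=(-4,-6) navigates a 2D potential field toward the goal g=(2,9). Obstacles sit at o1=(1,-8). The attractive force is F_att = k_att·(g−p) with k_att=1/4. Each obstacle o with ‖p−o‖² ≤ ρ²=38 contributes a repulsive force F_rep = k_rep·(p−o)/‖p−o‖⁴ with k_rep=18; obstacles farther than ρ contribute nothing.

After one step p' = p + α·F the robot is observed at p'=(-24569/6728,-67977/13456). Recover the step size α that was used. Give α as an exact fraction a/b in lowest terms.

F_att = 1/4·(g−p) = 1/4·(6,15) = (1.5000,3.7500)
o1: d²=29 ≤ ρ²=38; F_rep = 18·(-5,2)/29² = (-0.1070,0.0428)
F = F_att + ΣF_rep = (1.3930,3.7928)
Δp = p'−p = (0.3482,0.9482); α = Δx/Fx = (2343/6728) / (2343/1682) = 1/4
check: Δy/Fy = (12759/13456) / (12759/3364) = 1/4 ✓

α = 1/4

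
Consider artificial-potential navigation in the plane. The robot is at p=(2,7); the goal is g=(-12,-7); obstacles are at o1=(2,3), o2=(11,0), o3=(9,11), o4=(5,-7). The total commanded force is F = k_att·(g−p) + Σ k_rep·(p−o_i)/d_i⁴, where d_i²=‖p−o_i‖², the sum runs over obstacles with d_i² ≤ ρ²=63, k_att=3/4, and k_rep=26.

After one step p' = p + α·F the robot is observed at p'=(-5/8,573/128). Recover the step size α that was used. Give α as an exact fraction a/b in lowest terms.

α = 1/4

F_att = 3/4·(g−p) = 3/4·(-14,-14) = (-10.5000,-10.5000)
o1: d²=16 ≤ ρ²=63; F_rep = 26·(0,4)/16² = (0.0000,0.4062)
o2: d²=130 > ρ²=63 → inactive
o3: d²=65 > ρ²=63 → inactive
o4: d²=205 > ρ²=63 → inactive
F = F_att + ΣF_rep = (-10.5000,-10.0938)
Δp = p'−p = (-2.6250,-2.5234); α = Δx/Fx = (-21/8) / (-21/2) = 1/4
check: Δy/Fy = (-323/128) / (-323/32) = 1/4 ✓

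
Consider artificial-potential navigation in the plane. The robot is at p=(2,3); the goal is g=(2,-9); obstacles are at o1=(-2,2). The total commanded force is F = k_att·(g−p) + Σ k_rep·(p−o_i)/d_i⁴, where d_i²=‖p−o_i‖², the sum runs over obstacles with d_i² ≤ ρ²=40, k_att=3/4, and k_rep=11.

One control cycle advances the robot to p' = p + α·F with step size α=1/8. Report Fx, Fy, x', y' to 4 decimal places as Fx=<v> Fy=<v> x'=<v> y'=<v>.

F_att = 3/4·(g−p) = 3/4·(0,-12) = (0.0000,-9.0000)
o1: d²=17 ≤ ρ²=40; F_rep = 11·(4,1)/17² = (0.1522,0.0381)
F = F_att + ΣF_rep = (0.1522,-8.9619)
p' = p + 1/8·F = (2.0190,1.8798)

Fx=0.1522 Fy=-8.9619 x'=2.0190 y'=1.8798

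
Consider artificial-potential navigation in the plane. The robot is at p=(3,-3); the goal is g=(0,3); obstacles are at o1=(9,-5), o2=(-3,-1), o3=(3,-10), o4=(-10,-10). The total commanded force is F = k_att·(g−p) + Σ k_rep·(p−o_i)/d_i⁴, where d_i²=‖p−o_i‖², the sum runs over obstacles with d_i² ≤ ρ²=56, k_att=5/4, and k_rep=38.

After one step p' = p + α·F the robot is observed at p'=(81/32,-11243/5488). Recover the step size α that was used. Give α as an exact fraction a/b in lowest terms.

α = 1/8

F_att = 5/4·(g−p) = 5/4·(-3,6) = (-3.7500,7.5000)
o1: d²=40 ≤ ρ²=56; F_rep = 38·(-6,2)/40² = (-0.1425,0.0475)
o2: d²=40 ≤ ρ²=56; F_rep = 38·(6,-2)/40² = (0.1425,-0.0475)
o3: d²=49 ≤ ρ²=56; F_rep = 38·(0,7)/49² = (0.0000,0.1108)
o4: d²=218 > ρ²=56 → inactive
F = F_att + ΣF_rep = (-3.7500,7.6108)
Δp = p'−p = (-0.4688,0.9513); α = Δx/Fx = (-15/32) / (-15/4) = 1/8
check: Δy/Fy = (5221/5488) / (5221/686) = 1/8 ✓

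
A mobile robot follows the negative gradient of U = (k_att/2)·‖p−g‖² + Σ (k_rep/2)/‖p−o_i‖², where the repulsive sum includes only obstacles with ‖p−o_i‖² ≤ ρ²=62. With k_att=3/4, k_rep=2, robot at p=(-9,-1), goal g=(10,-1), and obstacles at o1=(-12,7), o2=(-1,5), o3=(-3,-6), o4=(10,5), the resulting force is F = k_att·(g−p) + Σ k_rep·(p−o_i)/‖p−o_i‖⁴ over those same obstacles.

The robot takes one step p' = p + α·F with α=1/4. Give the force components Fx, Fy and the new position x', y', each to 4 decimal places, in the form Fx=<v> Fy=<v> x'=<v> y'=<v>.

Fx=14.2468 Fy=0.0027 x'=-5.4383 y'=-0.9993

F_att = 3/4·(g−p) = 3/4·(19,0) = (14.2500,0.0000)
o1: d²=73 > ρ²=62 → inactive
o2: d²=100 > ρ²=62 → inactive
o3: d²=61 ≤ ρ²=62; F_rep = 2·(-6,5)/61² = (-0.0032,0.0027)
o4: d²=397 > ρ²=62 → inactive
F = F_att + ΣF_rep = (14.2468,0.0027)
p' = p + 1/4·F = (-5.4383,-0.9993)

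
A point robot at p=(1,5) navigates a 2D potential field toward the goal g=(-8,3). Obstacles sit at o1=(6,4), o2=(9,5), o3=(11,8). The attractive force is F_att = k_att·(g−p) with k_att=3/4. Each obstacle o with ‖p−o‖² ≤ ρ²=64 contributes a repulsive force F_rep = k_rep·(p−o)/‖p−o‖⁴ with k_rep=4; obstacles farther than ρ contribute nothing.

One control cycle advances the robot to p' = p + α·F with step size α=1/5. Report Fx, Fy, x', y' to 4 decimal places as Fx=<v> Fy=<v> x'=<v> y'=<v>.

Fx=-6.7874 Fy=-1.4941 x'=-0.3575 y'=4.7012

F_att = 3/4·(g−p) = 3/4·(-9,-2) = (-6.7500,-1.5000)
o1: d²=26 ≤ ρ²=64; F_rep = 4·(-5,1)/26² = (-0.0296,0.0059)
o2: d²=64 ≤ ρ²=64; F_rep = 4·(-8,0)/64² = (-0.0078,0.0000)
o3: d²=109 > ρ²=64 → inactive
F = F_att + ΣF_rep = (-6.7874,-1.4941)
p' = p + 1/5·F = (-0.3575,4.7012)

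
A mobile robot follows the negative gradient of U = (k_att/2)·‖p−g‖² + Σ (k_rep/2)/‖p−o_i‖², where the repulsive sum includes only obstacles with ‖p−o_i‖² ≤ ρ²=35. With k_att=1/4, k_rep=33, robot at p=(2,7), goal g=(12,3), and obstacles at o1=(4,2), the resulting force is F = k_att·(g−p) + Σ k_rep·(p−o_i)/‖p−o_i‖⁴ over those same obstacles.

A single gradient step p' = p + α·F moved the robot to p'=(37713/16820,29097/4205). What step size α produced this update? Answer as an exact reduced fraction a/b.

α = 1/10

F_att = 1/4·(g−p) = 1/4·(10,-4) = (2.5000,-1.0000)
o1: d²=29 ≤ ρ²=35; F_rep = 33·(-2,5)/29² = (-0.0785,0.1962)
F = F_att + ΣF_rep = (2.4215,-0.8038)
Δp = p'−p = (0.2422,-0.0804); α = Δx/Fx = (4073/16820) / (4073/1682) = 1/10
check: Δy/Fy = (-338/4205) / (-676/841) = 1/10 ✓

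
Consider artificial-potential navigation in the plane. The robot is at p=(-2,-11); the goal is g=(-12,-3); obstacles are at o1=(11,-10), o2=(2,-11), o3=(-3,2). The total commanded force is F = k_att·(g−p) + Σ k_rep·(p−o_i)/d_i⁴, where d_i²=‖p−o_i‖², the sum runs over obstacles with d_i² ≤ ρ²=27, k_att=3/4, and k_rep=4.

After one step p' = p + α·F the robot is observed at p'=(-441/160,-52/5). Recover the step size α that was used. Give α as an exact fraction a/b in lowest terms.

F_att = 3/4·(g−p) = 3/4·(-10,8) = (-7.5000,6.0000)
o1: d²=170 > ρ²=27 → inactive
o2: d²=16 ≤ ρ²=27; F_rep = 4·(-4,0)/16² = (-0.0625,0.0000)
o3: d²=170 > ρ²=27 → inactive
F = F_att + ΣF_rep = (-7.5625,6.0000)
Δp = p'−p = (-0.7562,0.6000); α = Δx/Fx = (-121/160) / (-121/16) = 1/10
check: Δy/Fy = (3/5) / (6) = 1/10 ✓

α = 1/10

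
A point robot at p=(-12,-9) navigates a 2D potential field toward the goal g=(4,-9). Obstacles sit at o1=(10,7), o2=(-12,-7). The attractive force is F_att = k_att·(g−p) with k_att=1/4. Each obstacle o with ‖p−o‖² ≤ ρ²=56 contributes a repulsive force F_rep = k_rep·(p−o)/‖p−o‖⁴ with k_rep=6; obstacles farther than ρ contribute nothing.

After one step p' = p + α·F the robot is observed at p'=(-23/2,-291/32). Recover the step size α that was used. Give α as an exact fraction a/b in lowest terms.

α = 1/8

F_att = 1/4·(g−p) = 1/4·(16,0) = (4.0000,0.0000)
o1: d²=740 > ρ²=56 → inactive
o2: d²=4 ≤ ρ²=56; F_rep = 6·(0,-2)/4² = (0.0000,-0.7500)
F = F_att + ΣF_rep = (4.0000,-0.7500)
Δp = p'−p = (0.5000,-0.0938); α = Δx/Fx = (1/2) / (4) = 1/8
check: Δy/Fy = (-3/32) / (-3/4) = 1/8 ✓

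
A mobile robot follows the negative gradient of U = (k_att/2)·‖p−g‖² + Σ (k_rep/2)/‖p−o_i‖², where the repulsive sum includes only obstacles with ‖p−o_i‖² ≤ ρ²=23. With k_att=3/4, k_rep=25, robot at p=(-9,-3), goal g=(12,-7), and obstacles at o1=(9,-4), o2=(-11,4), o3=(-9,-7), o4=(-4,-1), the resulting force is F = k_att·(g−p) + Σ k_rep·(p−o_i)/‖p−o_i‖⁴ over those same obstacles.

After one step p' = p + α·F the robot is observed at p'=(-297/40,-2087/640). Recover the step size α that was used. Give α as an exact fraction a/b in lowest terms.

α = 1/10

F_att = 3/4·(g−p) = 3/4·(21,-4) = (15.7500,-3.0000)
o1: d²=325 > ρ²=23 → inactive
o2: d²=53 > ρ²=23 → inactive
o3: d²=16 ≤ ρ²=23; F_rep = 25·(0,4)/16² = (0.0000,0.3906)
o4: d²=29 > ρ²=23 → inactive
F = F_att + ΣF_rep = (15.7500,-2.6094)
Δp = p'−p = (1.5750,-0.2609); α = Δx/Fx = (63/40) / (63/4) = 1/10
check: Δy/Fy = (-167/640) / (-167/64) = 1/10 ✓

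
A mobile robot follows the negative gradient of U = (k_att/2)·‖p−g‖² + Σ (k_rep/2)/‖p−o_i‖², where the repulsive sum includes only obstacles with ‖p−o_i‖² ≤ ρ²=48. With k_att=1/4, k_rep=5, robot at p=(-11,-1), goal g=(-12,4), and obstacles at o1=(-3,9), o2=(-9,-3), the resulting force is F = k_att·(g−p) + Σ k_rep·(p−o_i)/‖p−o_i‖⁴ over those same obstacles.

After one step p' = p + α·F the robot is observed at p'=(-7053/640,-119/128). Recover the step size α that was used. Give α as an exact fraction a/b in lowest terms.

F_att = 1/4·(g−p) = 1/4·(-1,5) = (-0.2500,1.2500)
o1: d²=164 > ρ²=48 → inactive
o2: d²=8 ≤ ρ²=48; F_rep = 5·(-2,2)/8² = (-0.1562,0.1562)
F = F_att + ΣF_rep = (-0.4062,1.4062)
Δp = p'−p = (-0.0203,0.0703); α = Δx/Fx = (-13/640) / (-13/32) = 1/20
check: Δy/Fy = (9/128) / (45/32) = 1/20 ✓

α = 1/20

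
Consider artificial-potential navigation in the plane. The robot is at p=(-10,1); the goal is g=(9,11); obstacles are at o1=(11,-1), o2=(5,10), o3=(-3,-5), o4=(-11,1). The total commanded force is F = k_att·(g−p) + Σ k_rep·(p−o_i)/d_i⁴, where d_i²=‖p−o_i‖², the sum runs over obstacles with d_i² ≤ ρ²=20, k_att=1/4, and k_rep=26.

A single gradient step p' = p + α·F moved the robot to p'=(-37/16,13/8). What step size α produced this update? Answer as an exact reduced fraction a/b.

α = 1/4

F_att = 1/4·(g−p) = 1/4·(19,10) = (4.7500,2.5000)
o1: d²=445 > ρ²=20 → inactive
o2: d²=306 > ρ²=20 → inactive
o3: d²=85 > ρ²=20 → inactive
o4: d²=1 ≤ ρ²=20; F_rep = 26·(1,0)/1² = (26.0000,0.0000)
F = F_att + ΣF_rep = (30.7500,2.5000)
Δp = p'−p = (7.6875,0.6250); α = Δx/Fx = (123/16) / (123/4) = 1/4
check: Δy/Fy = (5/8) / (5/2) = 1/4 ✓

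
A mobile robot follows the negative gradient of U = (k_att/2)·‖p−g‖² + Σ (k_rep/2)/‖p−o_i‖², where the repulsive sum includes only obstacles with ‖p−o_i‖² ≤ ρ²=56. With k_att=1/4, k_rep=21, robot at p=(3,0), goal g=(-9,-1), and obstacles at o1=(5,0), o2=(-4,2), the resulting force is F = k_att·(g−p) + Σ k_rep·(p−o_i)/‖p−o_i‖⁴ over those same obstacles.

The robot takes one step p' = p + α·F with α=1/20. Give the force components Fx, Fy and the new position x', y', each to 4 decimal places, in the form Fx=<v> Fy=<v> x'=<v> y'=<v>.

Fx=-5.5727 Fy=-0.2650 x'=2.7214 y'=-0.0132

F_att = 1/4·(g−p) = 1/4·(-12,-1) = (-3.0000,-0.2500)
o1: d²=4 ≤ ρ²=56; F_rep = 21·(-2,0)/4² = (-2.6250,0.0000)
o2: d²=53 ≤ ρ²=56; F_rep = 21·(7,-2)/53² = (0.0523,-0.0150)
F = F_att + ΣF_rep = (-5.5727,-0.2650)
p' = p + 1/20·F = (2.7214,-0.0132)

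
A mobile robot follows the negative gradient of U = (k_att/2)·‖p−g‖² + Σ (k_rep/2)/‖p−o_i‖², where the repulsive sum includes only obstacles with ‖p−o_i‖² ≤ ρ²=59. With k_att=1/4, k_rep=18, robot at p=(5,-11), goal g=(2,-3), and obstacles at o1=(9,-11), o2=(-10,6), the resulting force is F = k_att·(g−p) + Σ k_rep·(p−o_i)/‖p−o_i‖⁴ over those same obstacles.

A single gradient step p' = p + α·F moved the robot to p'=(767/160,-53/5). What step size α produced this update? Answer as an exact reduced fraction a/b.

F_att = 1/4·(g−p) = 1/4·(-3,8) = (-0.7500,2.0000)
o1: d²=16 ≤ ρ²=59; F_rep = 18·(-4,0)/16² = (-0.2812,0.0000)
o2: d²=514 > ρ²=59 → inactive
F = F_att + ΣF_rep = (-1.0312,2.0000)
Δp = p'−p = (-0.2062,0.4000); α = Δx/Fx = (-33/160) / (-33/32) = 1/5
check: Δy/Fy = (2/5) / (2) = 1/5 ✓

α = 1/5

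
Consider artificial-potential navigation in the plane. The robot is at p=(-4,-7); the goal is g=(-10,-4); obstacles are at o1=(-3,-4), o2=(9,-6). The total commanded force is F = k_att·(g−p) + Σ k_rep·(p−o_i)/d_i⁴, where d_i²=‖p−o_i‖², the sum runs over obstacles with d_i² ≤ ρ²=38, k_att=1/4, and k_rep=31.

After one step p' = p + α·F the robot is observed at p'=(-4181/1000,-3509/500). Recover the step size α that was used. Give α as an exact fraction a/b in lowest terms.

α = 1/10

F_att = 1/4·(g−p) = 1/4·(-6,3) = (-1.5000,0.7500)
o1: d²=10 ≤ ρ²=38; F_rep = 31·(-1,-3)/10² = (-0.3100,-0.9300)
o2: d²=170 > ρ²=38 → inactive
F = F_att + ΣF_rep = (-1.8100,-0.1800)
Δp = p'−p = (-0.1810,-0.0180); α = Δx/Fx = (-181/1000) / (-181/100) = 1/10
check: Δy/Fy = (-9/500) / (-9/50) = 1/10 ✓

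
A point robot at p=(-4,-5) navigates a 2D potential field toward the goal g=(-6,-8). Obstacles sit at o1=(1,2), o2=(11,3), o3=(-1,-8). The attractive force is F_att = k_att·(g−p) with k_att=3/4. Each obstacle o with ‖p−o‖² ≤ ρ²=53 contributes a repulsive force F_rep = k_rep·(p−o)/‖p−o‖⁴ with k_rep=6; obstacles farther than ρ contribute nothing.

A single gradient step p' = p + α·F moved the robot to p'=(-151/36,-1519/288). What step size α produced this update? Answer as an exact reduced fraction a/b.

α = 1/8

F_att = 3/4·(g−p) = 3/4·(-2,-3) = (-1.5000,-2.2500)
o1: d²=74 > ρ²=53 → inactive
o2: d²=289 > ρ²=53 → inactive
o3: d²=18 ≤ ρ²=53; F_rep = 6·(-3,3)/18² = (-0.0556,0.0556)
F = F_att + ΣF_rep = (-1.5556,-2.1944)
Δp = p'−p = (-0.1944,-0.2743); α = Δx/Fx = (-7/36) / (-14/9) = 1/8
check: Δy/Fy = (-79/288) / (-79/36) = 1/8 ✓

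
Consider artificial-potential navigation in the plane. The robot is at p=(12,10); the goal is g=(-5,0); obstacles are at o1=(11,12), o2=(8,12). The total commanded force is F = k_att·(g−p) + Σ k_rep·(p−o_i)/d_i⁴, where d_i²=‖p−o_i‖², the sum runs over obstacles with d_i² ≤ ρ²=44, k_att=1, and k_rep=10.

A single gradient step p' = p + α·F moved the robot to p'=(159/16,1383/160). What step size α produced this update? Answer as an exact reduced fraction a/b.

F_att = 1·(g−p) = 1·(-17,-10) = (-17.0000,-10.0000)
o1: d²=5 ≤ ρ²=44; F_rep = 10·(1,-2)/5² = (0.4000,-0.8000)
o2: d²=20 ≤ ρ²=44; F_rep = 10·(4,-2)/20² = (0.1000,-0.0500)
F = F_att + ΣF_rep = (-16.5000,-10.8500)
Δp = p'−p = (-2.0625,-1.3562); α = Δx/Fx = (-33/16) / (-33/2) = 1/8
check: Δy/Fy = (-217/160) / (-217/20) = 1/8 ✓

α = 1/8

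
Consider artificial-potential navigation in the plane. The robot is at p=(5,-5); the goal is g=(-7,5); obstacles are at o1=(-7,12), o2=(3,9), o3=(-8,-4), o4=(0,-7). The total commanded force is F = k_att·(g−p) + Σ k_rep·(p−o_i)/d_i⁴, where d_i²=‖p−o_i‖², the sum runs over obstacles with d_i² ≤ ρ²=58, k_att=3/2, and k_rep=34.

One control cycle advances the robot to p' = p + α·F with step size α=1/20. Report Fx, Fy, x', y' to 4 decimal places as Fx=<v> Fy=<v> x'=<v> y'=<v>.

Fx=-17.7979 Fy=15.0809 x'=4.1101 y'=-4.2460

F_att = 3/2·(g−p) = 3/2·(-12,10) = (-18.0000,15.0000)
o1: d²=433 > ρ²=58 → inactive
o2: d²=200 > ρ²=58 → inactive
o3: d²=170 > ρ²=58 → inactive
o4: d²=29 ≤ ρ²=58; F_rep = 34·(5,2)/29² = (0.2021,0.0809)
F = F_att + ΣF_rep = (-17.7979,15.0809)
p' = p + 1/20·F = (4.1101,-4.2460)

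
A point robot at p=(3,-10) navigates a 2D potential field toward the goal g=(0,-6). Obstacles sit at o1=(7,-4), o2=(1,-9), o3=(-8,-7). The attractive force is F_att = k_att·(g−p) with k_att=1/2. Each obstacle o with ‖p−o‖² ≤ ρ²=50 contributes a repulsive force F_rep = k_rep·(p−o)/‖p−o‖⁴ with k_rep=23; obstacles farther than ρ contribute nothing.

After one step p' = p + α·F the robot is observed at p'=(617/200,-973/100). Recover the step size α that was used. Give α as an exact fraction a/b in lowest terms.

F_att = 1/2·(g−p) = 1/2·(-3,4) = (-1.5000,2.0000)
o1: d²=52 > ρ²=50 → inactive
o2: d²=5 ≤ ρ²=50; F_rep = 23·(2,-1)/5² = (1.8400,-0.9200)
o3: d²=130 > ρ²=50 → inactive
F = F_att + ΣF_rep = (0.3400,1.0800)
Δp = p'−p = (0.0850,0.2700); α = Δx/Fx = (17/200) / (17/50) = 1/4
check: Δy/Fy = (27/100) / (27/25) = 1/4 ✓

α = 1/4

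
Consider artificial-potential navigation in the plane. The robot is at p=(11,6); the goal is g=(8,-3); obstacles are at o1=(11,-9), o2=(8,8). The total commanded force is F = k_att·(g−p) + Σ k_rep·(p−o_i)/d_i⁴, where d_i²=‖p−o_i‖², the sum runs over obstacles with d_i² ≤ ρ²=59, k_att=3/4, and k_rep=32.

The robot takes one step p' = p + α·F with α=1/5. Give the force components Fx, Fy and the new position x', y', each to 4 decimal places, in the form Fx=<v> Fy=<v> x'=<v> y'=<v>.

Fx=-1.6820 Fy=-7.1287 x'=10.6636 y'=4.5743

F_att = 3/4·(g−p) = 3/4·(-3,-9) = (-2.2500,-6.7500)
o1: d²=225 > ρ²=59 → inactive
o2: d²=13 ≤ ρ²=59; F_rep = 32·(3,-2)/13² = (0.5680,-0.3787)
F = F_att + ΣF_rep = (-1.6820,-7.1287)
p' = p + 1/5·F = (10.6636,4.5743)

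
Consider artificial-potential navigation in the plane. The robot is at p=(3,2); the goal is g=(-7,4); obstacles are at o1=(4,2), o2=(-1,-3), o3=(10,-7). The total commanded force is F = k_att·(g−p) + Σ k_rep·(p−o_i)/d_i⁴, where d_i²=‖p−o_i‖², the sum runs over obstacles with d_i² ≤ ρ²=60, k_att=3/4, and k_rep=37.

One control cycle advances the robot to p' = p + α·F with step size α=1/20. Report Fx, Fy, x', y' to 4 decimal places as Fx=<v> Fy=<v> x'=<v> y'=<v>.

Fx=-44.4120 Fy=1.6101 x'=0.7794 y'=2.0805

F_att = 3/4·(g−p) = 3/4·(-10,2) = (-7.5000,1.5000)
o1: d²=1 ≤ ρ²=60; F_rep = 37·(-1,0)/1² = (-37.0000,0.0000)
o2: d²=41 ≤ ρ²=60; F_rep = 37·(4,5)/41² = (0.0880,0.1101)
o3: d²=130 > ρ²=60 → inactive
F = F_att + ΣF_rep = (-44.4120,1.6101)
p' = p + 1/20·F = (0.7794,2.0805)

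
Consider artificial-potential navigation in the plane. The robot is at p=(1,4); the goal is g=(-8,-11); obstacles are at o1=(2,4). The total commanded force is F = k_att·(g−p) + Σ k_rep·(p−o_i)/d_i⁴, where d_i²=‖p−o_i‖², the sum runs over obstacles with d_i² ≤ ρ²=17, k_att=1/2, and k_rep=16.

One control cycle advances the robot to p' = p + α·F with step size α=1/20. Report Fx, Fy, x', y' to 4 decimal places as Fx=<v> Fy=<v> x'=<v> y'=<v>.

Fx=-20.5000 Fy=-7.5000 x'=-0.0250 y'=3.6250

F_att = 1/2·(g−p) = 1/2·(-9,-15) = (-4.5000,-7.5000)
o1: d²=1 ≤ ρ²=17; F_rep = 16·(-1,0)/1² = (-16.0000,0.0000)
F = F_att + ΣF_rep = (-20.5000,-7.5000)
p' = p + 1/20·F = (-0.0250,3.6250)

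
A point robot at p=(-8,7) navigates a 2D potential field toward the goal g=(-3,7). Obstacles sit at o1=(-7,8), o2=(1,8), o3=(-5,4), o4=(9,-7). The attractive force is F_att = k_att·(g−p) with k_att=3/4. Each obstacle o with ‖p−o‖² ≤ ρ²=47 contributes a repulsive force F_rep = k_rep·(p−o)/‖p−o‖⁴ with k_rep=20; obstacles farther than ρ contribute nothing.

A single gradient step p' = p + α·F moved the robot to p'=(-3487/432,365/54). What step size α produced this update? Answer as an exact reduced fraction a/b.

F_att = 3/4·(g−p) = 3/4·(5,0) = (3.7500,0.0000)
o1: d²=2 ≤ ρ²=47; F_rep = 20·(-1,-1)/2² = (-5.0000,-5.0000)
o2: d²=82 > ρ²=47 → inactive
o3: d²=18 ≤ ρ²=47; F_rep = 20·(-3,3)/18² = (-0.1852,0.1852)
o4: d²=485 > ρ²=47 → inactive
F = F_att + ΣF_rep = (-1.4352,-4.8148)
Δp = p'−p = (-0.0718,-0.2407); α = Δx/Fx = (-31/432) / (-155/108) = 1/20
check: Δy/Fy = (-13/54) / (-130/27) = 1/20 ✓

α = 1/20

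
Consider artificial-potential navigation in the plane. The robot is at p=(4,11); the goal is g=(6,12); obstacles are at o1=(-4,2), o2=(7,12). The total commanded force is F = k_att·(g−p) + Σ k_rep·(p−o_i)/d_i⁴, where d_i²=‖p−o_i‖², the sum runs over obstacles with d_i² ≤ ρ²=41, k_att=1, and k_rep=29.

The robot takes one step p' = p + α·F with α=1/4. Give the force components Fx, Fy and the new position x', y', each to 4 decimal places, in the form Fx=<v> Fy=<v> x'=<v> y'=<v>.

F_att = 1·(g−p) = 1·(2,1) = (2.0000,1.0000)
o1: d²=145 > ρ²=41 → inactive
o2: d²=10 ≤ ρ²=41; F_rep = 29·(-3,-1)/10² = (-0.8700,-0.2900)
F = F_att + ΣF_rep = (1.1300,0.7100)
p' = p + 1/4·F = (4.2825,11.1775)

Fx=1.1300 Fy=0.7100 x'=4.2825 y'=11.1775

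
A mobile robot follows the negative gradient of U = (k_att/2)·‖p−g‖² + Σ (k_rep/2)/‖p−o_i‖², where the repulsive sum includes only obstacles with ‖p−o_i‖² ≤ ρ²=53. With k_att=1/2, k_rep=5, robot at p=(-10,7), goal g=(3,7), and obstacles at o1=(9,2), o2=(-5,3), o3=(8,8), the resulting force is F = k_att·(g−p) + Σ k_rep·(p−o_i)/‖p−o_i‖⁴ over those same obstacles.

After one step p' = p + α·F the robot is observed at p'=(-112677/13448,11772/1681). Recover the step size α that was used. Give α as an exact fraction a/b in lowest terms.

F_att = 1/2·(g−p) = 1/2·(13,0) = (6.5000,0.0000)
o1: d²=386 > ρ²=53 → inactive
o2: d²=41 ≤ ρ²=53; F_rep = 5·(-5,4)/41² = (-0.0149,0.0119)
o3: d²=325 > ρ²=53 → inactive
F = F_att + ΣF_rep = (6.4851,0.0119)
Δp = p'−p = (1.6213,0.0030); α = Δx/Fx = (21803/13448) / (21803/3362) = 1/4
check: Δy/Fy = (5/1681) / (20/1681) = 1/4 ✓

α = 1/4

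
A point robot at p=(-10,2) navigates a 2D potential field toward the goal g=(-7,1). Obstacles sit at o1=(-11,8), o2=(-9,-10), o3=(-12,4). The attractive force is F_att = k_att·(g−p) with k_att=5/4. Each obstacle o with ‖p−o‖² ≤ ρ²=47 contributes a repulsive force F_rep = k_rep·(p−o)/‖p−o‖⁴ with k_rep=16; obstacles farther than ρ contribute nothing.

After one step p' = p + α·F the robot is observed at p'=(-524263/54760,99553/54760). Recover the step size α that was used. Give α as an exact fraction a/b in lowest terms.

α = 1/10

F_att = 5/4·(g−p) = 5/4·(3,-1) = (3.7500,-1.2500)
o1: d²=37 ≤ ρ²=47; F_rep = 16·(1,-6)/37² = (0.0117,-0.0701)
o2: d²=145 > ρ²=47 → inactive
o3: d²=8 ≤ ρ²=47; F_rep = 16·(2,-2)/8² = (0.5000,-0.5000)
F = F_att + ΣF_rep = (4.2617,-1.8201)
Δp = p'−p = (0.4262,-0.1820); α = Δx/Fx = (23337/54760) / (23337/5476) = 1/10
check: Δy/Fy = (-9967/54760) / (-9967/5476) = 1/10 ✓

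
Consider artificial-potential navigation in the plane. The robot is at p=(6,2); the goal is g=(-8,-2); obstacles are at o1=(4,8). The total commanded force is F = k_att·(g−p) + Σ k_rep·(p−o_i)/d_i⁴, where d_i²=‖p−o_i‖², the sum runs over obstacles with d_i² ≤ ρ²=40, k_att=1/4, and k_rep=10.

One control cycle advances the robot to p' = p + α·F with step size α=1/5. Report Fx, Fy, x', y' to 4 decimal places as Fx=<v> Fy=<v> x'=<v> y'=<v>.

Fx=-3.4875 Fy=-1.0375 x'=5.3025 y'=1.7925

F_att = 1/4·(g−p) = 1/4·(-14,-4) = (-3.5000,-1.0000)
o1: d²=40 ≤ ρ²=40; F_rep = 10·(2,-6)/40² = (0.0125,-0.0375)
F = F_att + ΣF_rep = (-3.4875,-1.0375)
p' = p + 1/5·F = (5.3025,1.7925)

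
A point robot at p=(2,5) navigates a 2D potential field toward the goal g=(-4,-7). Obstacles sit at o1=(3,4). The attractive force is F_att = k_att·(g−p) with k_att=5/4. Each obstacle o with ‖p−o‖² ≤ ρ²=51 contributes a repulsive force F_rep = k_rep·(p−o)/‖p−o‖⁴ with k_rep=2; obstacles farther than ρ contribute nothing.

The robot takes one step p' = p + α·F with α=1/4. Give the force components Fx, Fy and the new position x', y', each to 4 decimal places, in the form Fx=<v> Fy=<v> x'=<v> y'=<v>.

Fx=-8.0000 Fy=-14.5000 x'=0.0000 y'=1.3750

F_att = 5/4·(g−p) = 5/4·(-6,-12) = (-7.5000,-15.0000)
o1: d²=2 ≤ ρ²=51; F_rep = 2·(-1,1)/2² = (-0.5000,0.5000)
F = F_att + ΣF_rep = (-8.0000,-14.5000)
p' = p + 1/4·F = (0.0000,1.3750)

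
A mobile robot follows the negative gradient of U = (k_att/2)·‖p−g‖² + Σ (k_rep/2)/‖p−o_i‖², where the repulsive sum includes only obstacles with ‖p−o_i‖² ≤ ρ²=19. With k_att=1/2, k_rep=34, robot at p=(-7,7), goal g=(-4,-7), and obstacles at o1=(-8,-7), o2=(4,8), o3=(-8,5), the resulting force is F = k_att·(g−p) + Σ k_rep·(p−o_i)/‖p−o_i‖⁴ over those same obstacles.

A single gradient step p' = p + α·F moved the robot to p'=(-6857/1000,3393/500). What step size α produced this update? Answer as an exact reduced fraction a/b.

F_att = 1/2·(g−p) = 1/2·(3,-14) = (1.5000,-7.0000)
o1: d²=197 > ρ²=19 → inactive
o2: d²=122 > ρ²=19 → inactive
o3: d²=5 ≤ ρ²=19; F_rep = 34·(1,2)/5² = (1.3600,2.7200)
F = F_att + ΣF_rep = (2.8600,-4.2800)
Δp = p'−p = (0.1430,-0.2140); α = Δx/Fx = (143/1000) / (143/50) = 1/20
check: Δy/Fy = (-107/500) / (-107/25) = 1/20 ✓

α = 1/20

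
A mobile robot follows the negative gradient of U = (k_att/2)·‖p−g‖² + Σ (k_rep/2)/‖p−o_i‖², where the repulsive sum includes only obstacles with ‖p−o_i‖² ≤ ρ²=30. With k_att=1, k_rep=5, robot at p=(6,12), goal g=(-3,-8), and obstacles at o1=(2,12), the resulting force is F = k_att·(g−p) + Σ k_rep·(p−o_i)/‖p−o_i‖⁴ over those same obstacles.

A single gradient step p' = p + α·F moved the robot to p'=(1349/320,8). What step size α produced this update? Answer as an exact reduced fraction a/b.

F_att = 1·(g−p) = 1·(-9,-20) = (-9.0000,-20.0000)
o1: d²=16 ≤ ρ²=30; F_rep = 5·(4,0)/16² = (0.0781,0.0000)
F = F_att + ΣF_rep = (-8.9219,-20.0000)
Δp = p'−p = (-1.7844,-4.0000); α = Δx/Fx = (-571/320) / (-571/64) = 1/5
check: Δy/Fy = (-4) / (-20) = 1/5 ✓

α = 1/5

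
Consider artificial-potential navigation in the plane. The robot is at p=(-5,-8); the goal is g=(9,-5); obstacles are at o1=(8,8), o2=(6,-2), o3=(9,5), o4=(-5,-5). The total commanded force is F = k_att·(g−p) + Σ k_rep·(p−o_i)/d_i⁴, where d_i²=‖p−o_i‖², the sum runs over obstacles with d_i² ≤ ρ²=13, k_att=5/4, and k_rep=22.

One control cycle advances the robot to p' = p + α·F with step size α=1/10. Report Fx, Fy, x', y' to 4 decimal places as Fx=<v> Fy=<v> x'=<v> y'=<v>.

F_att = 5/4·(g−p) = 5/4·(14,3) = (17.5000,3.7500)
o1: d²=425 > ρ²=13 → inactive
o2: d²=157 > ρ²=13 → inactive
o3: d²=365 > ρ²=13 → inactive
o4: d²=9 ≤ ρ²=13; F_rep = 22·(0,-3)/9² = (0.0000,-0.8148)
F = F_att + ΣF_rep = (17.5000,2.9352)
p' = p + 1/10·F = (-3.2500,-7.7065)

Fx=17.5000 Fy=2.9352 x'=-3.2500 y'=-7.7065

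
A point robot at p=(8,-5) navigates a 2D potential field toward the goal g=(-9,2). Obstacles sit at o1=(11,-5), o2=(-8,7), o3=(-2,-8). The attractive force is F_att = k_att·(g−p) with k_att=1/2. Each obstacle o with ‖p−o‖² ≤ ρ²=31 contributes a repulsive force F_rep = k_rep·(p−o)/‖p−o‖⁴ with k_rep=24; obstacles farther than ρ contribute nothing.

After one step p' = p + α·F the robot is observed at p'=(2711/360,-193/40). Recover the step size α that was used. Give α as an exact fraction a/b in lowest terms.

F_att = 1/2·(g−p) = 1/2·(-17,7) = (-8.5000,3.5000)
o1: d²=9 ≤ ρ²=31; F_rep = 24·(-3,0)/9² = (-0.8889,0.0000)
o2: d²=400 > ρ²=31 → inactive
o3: d²=109 > ρ²=31 → inactive
F = F_att + ΣF_rep = (-9.3889,3.5000)
Δp = p'−p = (-0.4694,0.1750); α = Δx/Fx = (-169/360) / (-169/18) = 1/20
check: Δy/Fy = (7/40) / (7/2) = 1/20 ✓

α = 1/20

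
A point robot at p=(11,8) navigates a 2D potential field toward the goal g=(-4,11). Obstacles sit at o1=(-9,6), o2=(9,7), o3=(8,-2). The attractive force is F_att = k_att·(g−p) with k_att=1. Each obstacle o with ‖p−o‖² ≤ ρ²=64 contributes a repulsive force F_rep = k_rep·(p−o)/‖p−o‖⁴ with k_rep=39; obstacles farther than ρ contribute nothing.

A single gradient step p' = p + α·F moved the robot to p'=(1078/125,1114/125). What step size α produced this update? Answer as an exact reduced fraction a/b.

F_att = 1·(g−p) = 1·(-15,3) = (-15.0000,3.0000)
o1: d²=404 > ρ²=64 → inactive
o2: d²=5 ≤ ρ²=64; F_rep = 39·(2,1)/5² = (3.1200,1.5600)
o3: d²=109 > ρ²=64 → inactive
F = F_att + ΣF_rep = (-11.8800,4.5600)
Δp = p'−p = (-2.3760,0.9120); α = Δx/Fx = (-297/125) / (-297/25) = 1/5
check: Δy/Fy = (114/125) / (114/25) = 1/5 ✓

α = 1/5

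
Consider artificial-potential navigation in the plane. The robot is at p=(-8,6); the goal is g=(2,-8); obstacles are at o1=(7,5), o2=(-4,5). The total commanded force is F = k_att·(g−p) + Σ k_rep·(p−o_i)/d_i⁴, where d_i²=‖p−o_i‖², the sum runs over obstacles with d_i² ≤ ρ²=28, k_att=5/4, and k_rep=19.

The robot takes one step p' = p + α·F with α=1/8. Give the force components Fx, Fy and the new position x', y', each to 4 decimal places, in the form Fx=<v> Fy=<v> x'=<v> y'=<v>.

F_att = 5/4·(g−p) = 5/4·(10,-14) = (12.5000,-17.5000)
o1: d²=226 > ρ²=28 → inactive
o2: d²=17 ≤ ρ²=28; F_rep = 19·(-4,1)/17² = (-0.2630,0.0657)
F = F_att + ΣF_rep = (12.2370,-17.4343)
p' = p + 1/8·F = (-6.4704,3.8207)

Fx=12.2370 Fy=-17.4343 x'=-6.4704 y'=3.8207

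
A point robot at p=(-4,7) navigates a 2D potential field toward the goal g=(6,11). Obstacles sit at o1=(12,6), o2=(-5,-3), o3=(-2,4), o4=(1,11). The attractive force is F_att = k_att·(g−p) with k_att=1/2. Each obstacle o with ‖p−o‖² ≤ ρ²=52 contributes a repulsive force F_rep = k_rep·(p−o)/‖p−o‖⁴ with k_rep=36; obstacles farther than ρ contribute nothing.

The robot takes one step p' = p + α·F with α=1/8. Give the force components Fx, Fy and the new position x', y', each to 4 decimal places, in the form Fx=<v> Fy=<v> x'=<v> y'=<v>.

F_att = 1/2·(g−p) = 1/2·(10,4) = (5.0000,2.0000)
o1: d²=257 > ρ²=52 → inactive
o2: d²=101 > ρ²=52 → inactive
o3: d²=13 ≤ ρ²=52; F_rep = 36·(-2,3)/13² = (-0.4260,0.6391)
o4: d²=41 ≤ ρ²=52; F_rep = 36·(-5,-4)/41² = (-0.1071,-0.0857)
F = F_att + ΣF_rep = (4.4669,2.5534)
p' = p + 1/8·F = (-3.4416,7.3192)

Fx=4.4669 Fy=2.5534 x'=-3.4416 y'=7.3192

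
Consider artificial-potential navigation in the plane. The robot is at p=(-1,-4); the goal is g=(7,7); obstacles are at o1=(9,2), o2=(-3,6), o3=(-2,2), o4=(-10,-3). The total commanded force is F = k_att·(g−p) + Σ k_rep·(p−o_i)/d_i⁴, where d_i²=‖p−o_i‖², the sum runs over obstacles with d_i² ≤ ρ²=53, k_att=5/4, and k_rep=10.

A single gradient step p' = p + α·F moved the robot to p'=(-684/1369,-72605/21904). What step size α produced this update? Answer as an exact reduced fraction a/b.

α = 1/20

F_att = 5/4·(g−p) = 5/4·(8,11) = (10.0000,13.7500)
o1: d²=136 > ρ²=53 → inactive
o2: d²=104 > ρ²=53 → inactive
o3: d²=37 ≤ ρ²=53; F_rep = 10·(1,-6)/37² = (0.0073,-0.0438)
o4: d²=82 > ρ²=53 → inactive
F = F_att + ΣF_rep = (10.0073,13.7062)
Δp = p'−p = (0.5004,0.6853); α = Δx/Fx = (685/1369) / (13700/1369) = 1/20
check: Δy/Fy = (15011/21904) / (75055/5476) = 1/20 ✓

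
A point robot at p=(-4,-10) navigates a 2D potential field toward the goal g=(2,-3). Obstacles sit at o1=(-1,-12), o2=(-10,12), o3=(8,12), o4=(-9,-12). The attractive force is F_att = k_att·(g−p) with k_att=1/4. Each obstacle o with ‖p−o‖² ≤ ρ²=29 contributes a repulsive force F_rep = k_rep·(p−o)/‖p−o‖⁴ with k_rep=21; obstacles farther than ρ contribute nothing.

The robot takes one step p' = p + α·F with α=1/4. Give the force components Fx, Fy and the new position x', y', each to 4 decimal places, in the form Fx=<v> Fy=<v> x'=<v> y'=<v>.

F_att = 1/4·(g−p) = 1/4·(6,7) = (1.5000,1.7500)
o1: d²=13 ≤ ρ²=29; F_rep = 21·(-3,2)/13² = (-0.3728,0.2485)
o2: d²=520 > ρ²=29 → inactive
o3: d²=628 > ρ²=29 → inactive
o4: d²=29 ≤ ρ²=29; F_rep = 21·(5,2)/29² = (0.1249,0.0499)
F = F_att + ΣF_rep = (1.2521,2.0485)
p' = p + 1/4·F = (-3.6870,-9.4879)

Fx=1.2521 Fy=2.0485 x'=-3.6870 y'=-9.4879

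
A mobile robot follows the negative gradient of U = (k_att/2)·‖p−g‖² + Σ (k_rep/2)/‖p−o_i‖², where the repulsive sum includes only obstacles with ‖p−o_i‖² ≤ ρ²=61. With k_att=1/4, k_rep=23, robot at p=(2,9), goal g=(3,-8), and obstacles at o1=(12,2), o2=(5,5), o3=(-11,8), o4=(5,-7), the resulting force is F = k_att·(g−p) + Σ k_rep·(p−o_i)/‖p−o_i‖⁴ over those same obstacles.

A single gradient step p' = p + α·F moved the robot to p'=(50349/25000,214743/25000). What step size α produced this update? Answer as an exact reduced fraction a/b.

F_att = 1/4·(g−p) = 1/4·(1,-17) = (0.2500,-4.2500)
o1: d²=149 > ρ²=61 → inactive
o2: d²=25 ≤ ρ²=61; F_rep = 23·(-3,4)/25² = (-0.1104,0.1472)
o3: d²=170 > ρ²=61 → inactive
o4: d²=265 > ρ²=61 → inactive
F = F_att + ΣF_rep = (0.1396,-4.1028)
Δp = p'−p = (0.0140,-0.4103); α = Δx/Fx = (349/25000) / (349/2500) = 1/10
check: Δy/Fy = (-10257/25000) / (-10257/2500) = 1/10 ✓

α = 1/10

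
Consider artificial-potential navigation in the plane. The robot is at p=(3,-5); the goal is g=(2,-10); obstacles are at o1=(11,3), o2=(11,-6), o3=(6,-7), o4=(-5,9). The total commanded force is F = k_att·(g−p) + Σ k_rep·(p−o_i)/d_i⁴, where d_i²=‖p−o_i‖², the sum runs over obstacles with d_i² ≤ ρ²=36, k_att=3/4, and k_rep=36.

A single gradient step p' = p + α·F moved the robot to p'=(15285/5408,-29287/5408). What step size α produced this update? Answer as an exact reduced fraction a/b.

α = 1/8

F_att = 3/4·(g−p) = 3/4·(-1,-5) = (-0.7500,-3.7500)
o1: d²=128 > ρ²=36 → inactive
o2: d²=65 > ρ²=36 → inactive
o3: d²=13 ≤ ρ²=36; F_rep = 36·(-3,2)/13² = (-0.6391,0.4260)
o4: d²=260 > ρ²=36 → inactive
F = F_att + ΣF_rep = (-1.3891,-3.3240)
Δp = p'−p = (-0.1736,-0.4155); α = Δx/Fx = (-939/5408) / (-939/676) = 1/8
check: Δy/Fy = (-2247/5408) / (-2247/676) = 1/8 ✓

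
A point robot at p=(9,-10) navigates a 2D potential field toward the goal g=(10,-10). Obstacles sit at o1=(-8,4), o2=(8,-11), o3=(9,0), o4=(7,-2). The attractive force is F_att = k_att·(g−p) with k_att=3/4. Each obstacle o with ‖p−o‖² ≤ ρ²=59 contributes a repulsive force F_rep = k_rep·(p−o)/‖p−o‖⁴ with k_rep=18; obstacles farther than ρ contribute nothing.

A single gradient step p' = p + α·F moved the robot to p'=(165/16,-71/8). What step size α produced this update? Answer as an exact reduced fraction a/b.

α = 1/4

F_att = 3/4·(g−p) = 3/4·(1,0) = (0.7500,0.0000)
o1: d²=485 > ρ²=59 → inactive
o2: d²=2 ≤ ρ²=59; F_rep = 18·(1,1)/2² = (4.5000,4.5000)
o3: d²=100 > ρ²=59 → inactive
o4: d²=68 > ρ²=59 → inactive
F = F_att + ΣF_rep = (5.2500,4.5000)
Δp = p'−p = (1.3125,1.1250); α = Δx/Fx = (21/16) / (21/4) = 1/4
check: Δy/Fy = (9/8) / (9/2) = 1/4 ✓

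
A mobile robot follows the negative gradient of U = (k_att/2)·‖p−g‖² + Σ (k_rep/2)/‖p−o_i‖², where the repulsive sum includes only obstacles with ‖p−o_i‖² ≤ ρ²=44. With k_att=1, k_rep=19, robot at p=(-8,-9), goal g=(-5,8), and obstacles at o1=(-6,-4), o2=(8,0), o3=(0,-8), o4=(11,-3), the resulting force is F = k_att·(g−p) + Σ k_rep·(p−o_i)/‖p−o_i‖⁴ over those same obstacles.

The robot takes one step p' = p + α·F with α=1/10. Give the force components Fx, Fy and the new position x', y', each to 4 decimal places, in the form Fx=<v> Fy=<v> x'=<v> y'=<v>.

Fx=2.9548 Fy=16.8870 x'=-7.7045 y'=-7.3113

F_att = 1·(g−p) = 1·(3,17) = (3.0000,17.0000)
o1: d²=29 ≤ ρ²=44; F_rep = 19·(-2,-5)/29² = (-0.0452,-0.1130)
o2: d²=337 > ρ²=44 → inactive
o3: d²=65 > ρ²=44 → inactive
o4: d²=397 > ρ²=44 → inactive
F = F_att + ΣF_rep = (2.9548,16.8870)
p' = p + 1/10·F = (-7.7045,-7.3113)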